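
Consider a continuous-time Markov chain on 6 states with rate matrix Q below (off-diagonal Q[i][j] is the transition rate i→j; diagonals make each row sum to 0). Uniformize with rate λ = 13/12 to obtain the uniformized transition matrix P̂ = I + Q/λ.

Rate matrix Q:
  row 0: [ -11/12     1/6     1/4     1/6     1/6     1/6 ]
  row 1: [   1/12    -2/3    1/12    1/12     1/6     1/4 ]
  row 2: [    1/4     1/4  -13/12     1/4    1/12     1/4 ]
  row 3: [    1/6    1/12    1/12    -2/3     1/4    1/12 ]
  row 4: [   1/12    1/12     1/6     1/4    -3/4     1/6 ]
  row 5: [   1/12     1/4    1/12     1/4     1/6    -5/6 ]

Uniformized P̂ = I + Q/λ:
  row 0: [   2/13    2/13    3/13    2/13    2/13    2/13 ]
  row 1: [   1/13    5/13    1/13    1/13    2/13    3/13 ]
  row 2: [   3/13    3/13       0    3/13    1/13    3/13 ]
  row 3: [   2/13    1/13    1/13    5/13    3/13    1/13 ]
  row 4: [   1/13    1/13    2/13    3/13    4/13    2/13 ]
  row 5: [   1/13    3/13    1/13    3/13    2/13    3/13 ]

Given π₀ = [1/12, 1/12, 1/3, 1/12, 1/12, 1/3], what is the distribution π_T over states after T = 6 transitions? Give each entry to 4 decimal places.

t=0: π = [0.0833, 0.0833, 0.3333, 0.0833, 0.0833, 0.3333]
t=1: π = [0.1410, 0.2115, 0.0705, 0.2244, 0.1474, 0.2051]
t=2: π = [0.1159, 0.1953, 0.1045, 0.2219, 0.1884, 0.1741]
t=3: π = [0.1190, 0.1888, 0.1012, 0.2260, 0.1919, 0.1732]
t=4: π = [0.1190, 0.1864, 0.1022, 0.2273, 0.1930, 0.1721]
t=5: π = [0.1193, 0.1856, 0.1022, 0.2279, 0.1932, 0.1718]
t=6: π = [0.1194, 0.1854, 0.1023, 0.2281, 0.1932, 0.1717]

π = [0.1194, 0.1854, 0.1023, 0.2281, 0.1932, 0.1717]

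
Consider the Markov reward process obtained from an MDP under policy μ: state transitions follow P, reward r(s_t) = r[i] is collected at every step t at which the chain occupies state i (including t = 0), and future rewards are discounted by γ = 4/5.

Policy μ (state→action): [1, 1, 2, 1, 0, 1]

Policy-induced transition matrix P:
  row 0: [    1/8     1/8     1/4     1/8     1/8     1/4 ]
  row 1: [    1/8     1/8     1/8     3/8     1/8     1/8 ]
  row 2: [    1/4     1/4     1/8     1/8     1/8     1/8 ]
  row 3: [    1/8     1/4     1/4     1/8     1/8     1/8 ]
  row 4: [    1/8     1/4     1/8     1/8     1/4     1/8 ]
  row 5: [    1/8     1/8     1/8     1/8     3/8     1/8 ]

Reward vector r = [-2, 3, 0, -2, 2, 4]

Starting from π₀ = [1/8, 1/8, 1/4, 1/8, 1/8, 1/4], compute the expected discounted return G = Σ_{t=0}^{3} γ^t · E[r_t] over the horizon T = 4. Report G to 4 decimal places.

G = 2.8646

t=0: π = [0.1250, 0.1250, 0.2500, 0.1250, 0.1250, 0.2500], E[r] = 1.1250, γ^t·E[r] = 1.125000, running G = 1.125000
t=1: π = [0.1563, 0.1875, 0.1563, 0.1563, 0.2031, 0.1406], E[r] = 0.9063, γ^t·E[r] = 0.725000, running G = 1.850000
t=2: π = [0.1445, 0.1895, 0.1641, 0.1719, 0.1855, 0.1445], E[r] = 0.8848, γ^t·E[r] = 0.566250, running G = 2.416250
t=3: π = [0.1455, 0.1902, 0.1646, 0.1724, 0.1843, 0.1431], E[r] = 0.8757, γ^t·E[r] = 0.448375, running G = 2.864625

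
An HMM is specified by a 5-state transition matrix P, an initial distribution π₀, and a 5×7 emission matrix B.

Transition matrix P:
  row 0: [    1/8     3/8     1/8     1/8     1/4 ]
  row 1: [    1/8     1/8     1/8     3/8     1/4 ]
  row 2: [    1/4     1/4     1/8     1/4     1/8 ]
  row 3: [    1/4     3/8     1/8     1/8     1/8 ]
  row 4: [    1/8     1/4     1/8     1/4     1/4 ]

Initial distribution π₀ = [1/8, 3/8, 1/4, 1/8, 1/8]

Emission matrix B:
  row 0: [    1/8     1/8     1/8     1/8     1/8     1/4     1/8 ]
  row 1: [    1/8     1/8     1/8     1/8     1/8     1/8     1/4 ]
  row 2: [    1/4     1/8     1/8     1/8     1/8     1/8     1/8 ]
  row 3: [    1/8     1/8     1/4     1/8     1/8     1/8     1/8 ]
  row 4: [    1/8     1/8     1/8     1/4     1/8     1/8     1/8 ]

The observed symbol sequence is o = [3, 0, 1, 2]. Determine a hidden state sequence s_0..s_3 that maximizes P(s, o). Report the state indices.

t=0: δ = [1.562e-02, 4.688e-02, 3.125e-02, 1.562e-02, 3.125e-02]  (obs o_0=3)
t=1: δ = [9.766e-04, 9.766e-04, 1.465e-03, 2.197e-03, 1.465e-03]  ψ = [2, 2, 1, 1, 1]  (obs o_1=0)
t=2: δ = [6.866e-05, 1.030e-04, 3.433e-05, 4.578e-05, 4.578e-05]  ψ = [3, 3, 3, 1, 4]  (obs o_2=1)
t=3: δ = [1.609e-06, 3.219e-06, 1.609e-06, 9.656e-06, 3.219e-06]  ψ = [1, 0, 1, 1, 1]  (obs o_3=2)
backtrack: best end state = 3; path = [1, 3, 1, 3]

path = [1, 3, 1, 3]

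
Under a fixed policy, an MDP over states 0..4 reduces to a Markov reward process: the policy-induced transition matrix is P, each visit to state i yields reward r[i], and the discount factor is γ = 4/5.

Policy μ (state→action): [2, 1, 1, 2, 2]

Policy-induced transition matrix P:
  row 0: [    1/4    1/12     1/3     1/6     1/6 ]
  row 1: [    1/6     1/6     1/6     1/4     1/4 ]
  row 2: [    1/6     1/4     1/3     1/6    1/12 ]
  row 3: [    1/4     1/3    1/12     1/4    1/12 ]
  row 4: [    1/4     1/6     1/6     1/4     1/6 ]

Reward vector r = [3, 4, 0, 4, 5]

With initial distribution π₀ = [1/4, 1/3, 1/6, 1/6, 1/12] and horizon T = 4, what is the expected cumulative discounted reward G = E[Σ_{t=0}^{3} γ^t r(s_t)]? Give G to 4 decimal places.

G = 9.1328

t=0: π = [0.2500, 0.3333, 0.1667, 0.1667, 0.0833], E[r] = 3.1667, γ^t·E[r] = 3.166667, running G = 3.166667
t=1: π = [0.2083, 0.1875, 0.2222, 0.2153, 0.1667], E[r] = 3.0694, γ^t·E[r] = 2.455556, running G = 5.622222
t=2: π = [0.2159, 0.2037, 0.2205, 0.2141, 0.1458], E[r] = 3.0480, γ^t·E[r] = 1.950741, running G = 7.572963
t=3: π = [0.2147, 0.2027, 0.2215, 0.2136, 0.1474], E[r] = 3.0466, γ^t·E[r] = 1.559852, running G = 9.132815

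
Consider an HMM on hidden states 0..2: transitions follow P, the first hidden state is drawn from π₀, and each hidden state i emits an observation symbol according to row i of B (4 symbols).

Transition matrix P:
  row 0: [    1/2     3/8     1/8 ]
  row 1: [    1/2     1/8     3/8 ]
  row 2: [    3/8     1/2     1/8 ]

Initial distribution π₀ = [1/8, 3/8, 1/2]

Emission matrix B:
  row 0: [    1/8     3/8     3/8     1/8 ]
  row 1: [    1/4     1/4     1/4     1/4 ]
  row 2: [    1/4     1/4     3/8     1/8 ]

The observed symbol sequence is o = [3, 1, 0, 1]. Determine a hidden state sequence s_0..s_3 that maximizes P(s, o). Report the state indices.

path = [1, 0, 1, 0]

t=0: δ = [1.562e-02, 9.375e-02, 6.250e-02]  (obs o_0=3)
t=1: δ = [1.758e-02, 7.812e-03, 8.789e-03]  ψ = [1, 2, 1]  (obs o_1=1)
t=2: δ = [1.099e-03, 1.648e-03, 7.324e-04]  ψ = [0, 0, 1]  (obs o_2=0)
t=3: δ = [3.090e-04, 1.030e-04, 1.545e-04]  ψ = [1, 0, 1]  (obs o_3=1)
backtrack: best end state = 0; path = [1, 0, 1, 0]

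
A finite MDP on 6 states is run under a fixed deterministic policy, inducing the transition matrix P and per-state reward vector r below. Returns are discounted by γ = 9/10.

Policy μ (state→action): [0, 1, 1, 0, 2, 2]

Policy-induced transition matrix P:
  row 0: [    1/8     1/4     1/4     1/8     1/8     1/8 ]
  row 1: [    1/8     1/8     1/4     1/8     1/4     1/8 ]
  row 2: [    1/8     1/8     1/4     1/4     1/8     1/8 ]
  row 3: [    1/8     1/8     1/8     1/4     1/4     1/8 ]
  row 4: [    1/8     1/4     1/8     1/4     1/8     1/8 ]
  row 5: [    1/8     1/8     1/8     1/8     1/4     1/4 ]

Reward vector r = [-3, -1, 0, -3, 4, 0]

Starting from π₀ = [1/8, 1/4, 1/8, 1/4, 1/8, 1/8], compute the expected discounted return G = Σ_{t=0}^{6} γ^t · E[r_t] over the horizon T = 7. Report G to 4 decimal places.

G = -2.3848

t=0: π = [0.1250, 0.2500, 0.1250, 0.2500, 0.1250, 0.1250], E[r] = -0.8750, γ^t·E[r] = -0.875000, running G = -0.875000
t=1: π = [0.1250, 0.1563, 0.1875, 0.1875, 0.2031, 0.1406], E[r] = -0.2813, γ^t·E[r] = -0.253125, running G = -1.128125
t=2: π = [0.1250, 0.1660, 0.1836, 0.1973, 0.1855, 0.1426], E[r] = -0.3906, γ^t·E[r] = -0.316406, running G = -1.444531
t=3: π = [0.1250, 0.1638, 0.1843, 0.1958, 0.1882, 0.1428], E[r] = -0.3733, γ^t·E[r] = -0.272129, running G = -1.716660
t=4: π = [0.1250, 0.1642, 0.1841, 0.1960, 0.1878, 0.1429], E[r] = -0.3761, γ^t·E[r] = -0.246738, running G = -1.963399
t=5: π = [0.1250, 0.1641, 0.1842, 0.1960, 0.1879, 0.1429], E[r] = -0.3756, γ^t·E[r] = -0.221772, running G = -2.185170
t=6: π = [0.1250, 0.1641, 0.1842, 0.1960, 0.1879, 0.1429], E[r] = -0.3756, γ^t·E[r] = -0.199635, running G = -2.384805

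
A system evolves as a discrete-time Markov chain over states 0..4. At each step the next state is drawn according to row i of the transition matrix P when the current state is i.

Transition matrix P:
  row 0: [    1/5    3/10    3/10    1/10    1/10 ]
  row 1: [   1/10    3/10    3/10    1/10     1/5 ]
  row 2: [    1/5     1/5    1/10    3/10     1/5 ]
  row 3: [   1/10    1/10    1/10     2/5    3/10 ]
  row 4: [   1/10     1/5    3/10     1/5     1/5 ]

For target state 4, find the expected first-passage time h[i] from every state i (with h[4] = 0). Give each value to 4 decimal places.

h = [5.3691, 4.8322, 4.7651, 4.1611, 0.0000]

First-step conditioning: h[4] = 0; for i ≠ 4, h[i] = 1 + Σ_k P[i][k]·h[k].
  h[0] = 1 + 1/5·h[0] + 3/10·h[1] + 3/10·h[2] + 1/10·h[3]
  h[1] = 1 + 1/10·h[0] + 3/10·h[1] + 3/10·h[2] + 1/10·h[3]
  h[2] = 1 + 1/5·h[0] + 1/5·h[1] + 1/10·h[2] + 3/10·h[3]
  h[3] = 1 + 1/10·h[0] + 1/10·h[1] + 1/10·h[2] + 2/5·h[3]
Solving the 4×4 linear system over states ≠ 4 gives exactly h = [800/149, 720/149, 710/149, 620/149, 0] (h[4] = 0 is the target).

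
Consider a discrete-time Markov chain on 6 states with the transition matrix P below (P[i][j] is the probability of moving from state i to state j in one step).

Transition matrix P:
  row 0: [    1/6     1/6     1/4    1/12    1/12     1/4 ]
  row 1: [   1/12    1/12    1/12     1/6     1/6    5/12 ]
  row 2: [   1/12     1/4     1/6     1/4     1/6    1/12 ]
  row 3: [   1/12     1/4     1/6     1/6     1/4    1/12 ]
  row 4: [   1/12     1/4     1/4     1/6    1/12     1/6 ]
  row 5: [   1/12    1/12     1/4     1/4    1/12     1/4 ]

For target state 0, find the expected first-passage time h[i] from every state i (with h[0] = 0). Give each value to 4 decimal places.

h = [0.0000, 12.0000, 12.0000, 12.0000, 12.0000, 12.0000]

First-step conditioning: h[0] = 0; for i ≠ 0, h[i] = 1 + Σ_k P[i][k]·h[k].
  h[1] = 1 + 1/12·h[1] + 1/12·h[2] + 1/6·h[3] + 1/6·h[4] + 5/12·h[5]
  h[2] = 1 + 1/4·h[1] + 1/6·h[2] + 1/4·h[3] + 1/6·h[4] + 1/12·h[5]
  h[3] = 1 + 1/4·h[1] + 1/6·h[2] + 1/6·h[3] + 1/4·h[4] + 1/12·h[5]
  h[4] = 1 + 1/4·h[1] + 1/4·h[2] + 1/6·h[3] + 1/12·h[4] + 1/6·h[5]
  h[5] = 1 + 1/12·h[1] + 1/4·h[2] + 1/4·h[3] + 1/12·h[4] + 1/4·h[5]
Solving the 5×5 linear system over states ≠ 0 gives exactly h = [0, 12, 12, 12, 12, 12] (h[0] = 0 is the target).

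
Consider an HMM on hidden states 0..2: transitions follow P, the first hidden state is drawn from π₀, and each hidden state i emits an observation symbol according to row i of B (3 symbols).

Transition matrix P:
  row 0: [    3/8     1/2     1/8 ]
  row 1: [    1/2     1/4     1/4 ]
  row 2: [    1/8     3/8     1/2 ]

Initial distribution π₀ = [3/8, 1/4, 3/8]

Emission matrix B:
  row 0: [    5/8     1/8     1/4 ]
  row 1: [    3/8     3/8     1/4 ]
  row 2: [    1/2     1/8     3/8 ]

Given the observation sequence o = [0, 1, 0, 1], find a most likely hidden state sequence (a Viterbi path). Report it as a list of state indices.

t=0: δ = [2.344e-01, 9.375e-02, 1.875e-01]  (obs o_0=0)
t=1: δ = [1.099e-02, 4.395e-02, 1.172e-02]  ψ = [0, 0, 2]  (obs o_1=1)
t=2: δ = [1.373e-02, 4.120e-03, 5.493e-03]  ψ = [1, 1, 1]  (obs o_2=0)
t=3: δ = [6.437e-04, 2.575e-03, 3.433e-04]  ψ = [0, 0, 2]  (obs o_3=1)
backtrack: best end state = 1; path = [0, 1, 0, 1]

path = [0, 1, 0, 1]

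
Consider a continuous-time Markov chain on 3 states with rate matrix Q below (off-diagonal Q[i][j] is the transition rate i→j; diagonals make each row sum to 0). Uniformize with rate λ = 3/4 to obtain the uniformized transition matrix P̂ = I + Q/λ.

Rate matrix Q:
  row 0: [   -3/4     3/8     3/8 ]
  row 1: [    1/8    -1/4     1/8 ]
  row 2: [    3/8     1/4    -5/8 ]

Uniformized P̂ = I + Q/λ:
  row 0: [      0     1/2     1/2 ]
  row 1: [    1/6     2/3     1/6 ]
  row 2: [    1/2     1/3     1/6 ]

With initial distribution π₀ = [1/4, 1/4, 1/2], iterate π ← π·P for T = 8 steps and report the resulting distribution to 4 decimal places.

π = [0.2104, 0.5526, 0.2369]

t=0: π = [0.2500, 0.2500, 0.5000]
t=1: π = [0.2917, 0.4583, 0.2500]
t=2: π = [0.2014, 0.5347, 0.2639]
t=3: π = [0.2211, 0.5451, 0.2338]
t=4: π = [0.2078, 0.5519, 0.2404]
t=5: π = [0.2122, 0.5519, 0.2359]
t=6: π = [0.2099, 0.5527, 0.2374]
t=7: π = [0.2108, 0.5525, 0.2366]
t=8: π = [0.2104, 0.5526, 0.2369]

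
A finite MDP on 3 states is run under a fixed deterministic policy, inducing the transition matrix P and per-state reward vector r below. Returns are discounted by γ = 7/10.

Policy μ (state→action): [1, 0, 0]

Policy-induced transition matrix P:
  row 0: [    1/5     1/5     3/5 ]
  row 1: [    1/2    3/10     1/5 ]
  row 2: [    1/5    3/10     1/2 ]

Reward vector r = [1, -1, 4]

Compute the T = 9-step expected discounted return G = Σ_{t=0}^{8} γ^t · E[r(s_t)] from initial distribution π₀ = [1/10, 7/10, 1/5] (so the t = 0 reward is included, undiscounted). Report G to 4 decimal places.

t=0: π = [0.1000, 0.7000, 0.2000], E[r] = 0.2000, γ^t·E[r] = 0.200000, running G = 0.200000
t=1: π = [0.4100, 0.2900, 0.3000], E[r] = 1.3200, γ^t·E[r] = 0.924000, running G = 1.124000
t=2: π = [0.2870, 0.2590, 0.4540], E[r] = 1.8440, γ^t·E[r] = 0.903560, running G = 2.027560
t=3: π = [0.2777, 0.2713, 0.4510], E[r] = 1.8104, γ^t·E[r] = 0.620967, running G = 2.648527
t=4: π = [0.2814, 0.2722, 0.4464], E[r] = 1.7947, γ^t·E[r] = 0.430903, running G = 3.079430
t=5: π = [0.2817, 0.2719, 0.4465], E[r] = 1.7957, γ^t·E[r] = 0.301801, running G = 3.381231
t=6: π = [0.2816, 0.2718, 0.4466], E[r] = 1.7962, γ^t·E[r] = 0.211316, running G = 3.592548
t=7: π = [0.2815, 0.2718, 0.4466], E[r] = 1.7961, γ^t·E[r] = 0.147919, running G = 3.740467
t=8: π = [0.2816, 0.2718, 0.4466], E[r] = 1.7961, γ^t·E[r] = 0.103542, running G = 3.844009

G = 3.8440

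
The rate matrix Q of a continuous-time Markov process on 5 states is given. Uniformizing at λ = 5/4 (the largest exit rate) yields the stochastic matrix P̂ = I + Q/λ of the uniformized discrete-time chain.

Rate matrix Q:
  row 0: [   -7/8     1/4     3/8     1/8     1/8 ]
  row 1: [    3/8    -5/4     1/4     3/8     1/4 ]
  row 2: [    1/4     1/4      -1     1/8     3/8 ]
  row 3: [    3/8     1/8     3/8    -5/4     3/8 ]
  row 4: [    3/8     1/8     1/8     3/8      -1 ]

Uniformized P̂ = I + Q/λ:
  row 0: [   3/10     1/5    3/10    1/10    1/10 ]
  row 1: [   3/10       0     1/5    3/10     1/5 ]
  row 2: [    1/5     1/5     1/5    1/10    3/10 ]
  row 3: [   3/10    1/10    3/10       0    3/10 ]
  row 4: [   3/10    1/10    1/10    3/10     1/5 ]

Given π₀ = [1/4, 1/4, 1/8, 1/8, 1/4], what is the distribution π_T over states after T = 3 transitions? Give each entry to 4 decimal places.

π = [0.2773, 0.1368, 0.2211, 0.1556, 0.2093]

t=0: π = [0.2500, 0.2500, 0.1250, 0.1250, 0.2500]
t=1: π = [0.2875, 0.1125, 0.2125, 0.1875, 0.2000]
t=2: π = [0.2788, 0.1388, 0.2275, 0.1438, 0.2113]
t=3: π = [0.2773, 0.1368, 0.2211, 0.1556, 0.2093]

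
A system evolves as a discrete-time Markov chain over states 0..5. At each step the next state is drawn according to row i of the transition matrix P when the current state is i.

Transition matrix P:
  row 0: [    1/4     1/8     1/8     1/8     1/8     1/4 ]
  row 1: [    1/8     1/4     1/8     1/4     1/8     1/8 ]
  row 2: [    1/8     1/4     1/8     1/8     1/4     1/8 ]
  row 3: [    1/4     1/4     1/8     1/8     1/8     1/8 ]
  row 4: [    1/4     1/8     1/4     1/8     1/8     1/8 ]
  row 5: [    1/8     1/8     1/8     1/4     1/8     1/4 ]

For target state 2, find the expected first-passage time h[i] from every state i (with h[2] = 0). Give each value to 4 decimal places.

h = [7.1111, 7.1111, 0.0000, 7.1111, 6.2222, 7.1111]

First-step conditioning: h[2] = 0; for i ≠ 2, h[i] = 1 + Σ_k P[i][k]·h[k].
  h[0] = 1 + 1/4·h[0] + 1/8·h[1] + 1/8·h[3] + 1/8·h[4] + 1/4·h[5]
  h[1] = 1 + 1/8·h[0] + 1/4·h[1] + 1/4·h[3] + 1/8·h[4] + 1/8·h[5]
  h[3] = 1 + 1/4·h[0] + 1/4·h[1] + 1/8·h[3] + 1/8·h[4] + 1/8·h[5]
  h[4] = 1 + 1/4·h[0] + 1/8·h[1] + 1/8·h[3] + 1/8·h[4] + 1/8·h[5]
  h[5] = 1 + 1/8·h[0] + 1/8·h[1] + 1/4·h[3] + 1/8·h[4] + 1/4·h[5]
Solving the 5×5 linear system over states ≠ 2 gives exactly h = [64/9, 64/9, 0, 64/9, 56/9, 64/9] (h[2] = 0 is the target).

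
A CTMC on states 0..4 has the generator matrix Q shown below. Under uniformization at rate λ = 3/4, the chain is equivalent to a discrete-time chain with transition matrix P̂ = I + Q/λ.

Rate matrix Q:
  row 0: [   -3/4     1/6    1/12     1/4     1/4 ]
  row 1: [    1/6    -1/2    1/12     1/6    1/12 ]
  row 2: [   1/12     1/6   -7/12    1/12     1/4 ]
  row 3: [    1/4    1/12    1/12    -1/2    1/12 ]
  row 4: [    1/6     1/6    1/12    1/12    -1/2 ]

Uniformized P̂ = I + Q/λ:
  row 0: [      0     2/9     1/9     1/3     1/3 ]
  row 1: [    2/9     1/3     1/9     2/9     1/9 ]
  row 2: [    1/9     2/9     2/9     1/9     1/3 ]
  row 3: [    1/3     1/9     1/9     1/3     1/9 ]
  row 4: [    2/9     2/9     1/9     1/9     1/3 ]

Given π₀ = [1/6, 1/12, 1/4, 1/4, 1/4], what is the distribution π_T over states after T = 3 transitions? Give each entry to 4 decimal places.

π = [0.1908, 0.2221, 0.1252, 0.2271, 0.2348]

t=0: π = [0.1667, 0.0833, 0.2500, 0.2500, 0.2500]
t=1: π = [0.1852, 0.2037, 0.1389, 0.2130, 0.2593]
t=2: π = [0.1893, 0.2212, 0.1265, 0.2222, 0.2407]
t=3: π = [0.1908, 0.2221, 0.1252, 0.2271, 0.2348]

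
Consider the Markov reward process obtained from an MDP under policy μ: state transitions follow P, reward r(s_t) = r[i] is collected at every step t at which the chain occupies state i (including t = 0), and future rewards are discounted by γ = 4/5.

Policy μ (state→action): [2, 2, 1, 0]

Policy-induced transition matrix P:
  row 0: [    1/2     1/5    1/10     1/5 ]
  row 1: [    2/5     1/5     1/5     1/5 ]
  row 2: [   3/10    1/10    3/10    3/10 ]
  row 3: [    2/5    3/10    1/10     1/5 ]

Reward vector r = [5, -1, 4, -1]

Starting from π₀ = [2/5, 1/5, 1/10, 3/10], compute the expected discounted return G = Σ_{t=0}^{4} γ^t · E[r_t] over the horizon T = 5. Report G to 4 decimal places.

t=0: π = [0.4000, 0.2000, 0.1000, 0.3000], E[r] = 1.9000, γ^t·E[r] = 1.900000, running G = 1.900000
t=1: π = [0.4300, 0.2200, 0.1400, 0.2100], E[r] = 2.2800, γ^t·E[r] = 1.824000, running G = 3.724000
t=2: π = [0.4290, 0.2070, 0.1500, 0.2140], E[r] = 2.3240, γ^t·E[r] = 1.487360, running G = 5.211360
t=3: π = [0.4279, 0.2064, 0.1507, 0.2150], E[r] = 2.3209, γ^t·E[r] = 1.188301, running G = 6.399661
t=4: π = [0.4277, 0.2064, 0.1508, 0.2151], E[r] = 2.3202, γ^t·E[r] = 0.950362, running G = 7.350023

G = 7.3500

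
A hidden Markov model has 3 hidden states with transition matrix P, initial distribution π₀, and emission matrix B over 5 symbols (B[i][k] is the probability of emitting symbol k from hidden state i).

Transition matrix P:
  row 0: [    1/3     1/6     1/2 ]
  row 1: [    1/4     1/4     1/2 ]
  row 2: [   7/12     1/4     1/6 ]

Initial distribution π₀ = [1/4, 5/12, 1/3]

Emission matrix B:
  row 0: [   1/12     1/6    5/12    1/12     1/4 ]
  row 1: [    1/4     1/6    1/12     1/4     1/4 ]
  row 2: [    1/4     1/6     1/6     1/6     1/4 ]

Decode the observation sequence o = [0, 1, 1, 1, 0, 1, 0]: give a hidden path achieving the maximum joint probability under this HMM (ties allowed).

path = [2, 0, 2, 0, 2, 0, 2]

t=0: δ = [2.083e-02, 1.042e-01, 8.333e-02]  (obs o_0=0)
t=1: δ = [8.102e-03, 4.340e-03, 8.681e-03]  ψ = [2, 1, 1]  (obs o_1=1)
t=2: δ = [8.439e-04, 3.617e-04, 6.752e-04]  ψ = [2, 2, 0]  (obs o_2=1)
t=3: δ = [6.564e-05, 2.813e-05, 7.033e-05]  ψ = [2, 2, 0]  (obs o_3=1)
t=4: δ = [3.419e-06, 4.396e-06, 8.205e-06]  ψ = [2, 2, 0]  (obs o_4=0)
t=5: δ = [7.977e-07, 3.419e-07, 3.663e-07]  ψ = [2, 2, 1]  (obs o_5=1)
t=6: δ = [2.216e-08, 3.324e-08, 9.971e-08]  ψ = [0, 0, 0]  (obs o_6=0)
backtrack: best end state = 2; path = [2, 0, 2, 0, 2, 0, 2]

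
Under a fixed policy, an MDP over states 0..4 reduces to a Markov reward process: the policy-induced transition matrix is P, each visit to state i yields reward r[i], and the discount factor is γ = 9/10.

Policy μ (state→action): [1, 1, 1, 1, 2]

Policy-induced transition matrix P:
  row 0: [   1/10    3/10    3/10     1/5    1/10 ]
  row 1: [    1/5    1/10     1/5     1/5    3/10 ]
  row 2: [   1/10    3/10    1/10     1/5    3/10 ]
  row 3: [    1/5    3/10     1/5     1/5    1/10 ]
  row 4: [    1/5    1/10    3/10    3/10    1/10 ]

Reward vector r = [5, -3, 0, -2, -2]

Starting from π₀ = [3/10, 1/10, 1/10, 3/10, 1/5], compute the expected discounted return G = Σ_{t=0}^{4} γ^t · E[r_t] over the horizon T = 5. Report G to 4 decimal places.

G = -1.8361

t=0: π = [0.3000, 0.1000, 0.1000, 0.3000, 0.2000], E[r] = 0.2000, γ^t·E[r] = 0.200000, running G = 0.200000
t=1: π = [0.1600, 0.2400, 0.2400, 0.2200, 0.1400], E[r] = -0.6400, γ^t·E[r] = -0.576000, running G = -0.376000
t=2: π = [0.1600, 0.2240, 0.2060, 0.2140, 0.1960], E[r] = -0.6920, γ^t·E[r] = -0.560520, running G = -0.936520
t=3: π = [0.1634, 0.2160, 0.2150, 0.2196, 0.1860], E[r] = -0.6422, γ^t·E[r] = -0.468164, running G = -1.404684
t=4: π = [0.1622, 0.2196, 0.2134, 0.2186, 0.1862], E[r] = -0.6576, γ^t·E[r] = -0.431451, running G = -1.836135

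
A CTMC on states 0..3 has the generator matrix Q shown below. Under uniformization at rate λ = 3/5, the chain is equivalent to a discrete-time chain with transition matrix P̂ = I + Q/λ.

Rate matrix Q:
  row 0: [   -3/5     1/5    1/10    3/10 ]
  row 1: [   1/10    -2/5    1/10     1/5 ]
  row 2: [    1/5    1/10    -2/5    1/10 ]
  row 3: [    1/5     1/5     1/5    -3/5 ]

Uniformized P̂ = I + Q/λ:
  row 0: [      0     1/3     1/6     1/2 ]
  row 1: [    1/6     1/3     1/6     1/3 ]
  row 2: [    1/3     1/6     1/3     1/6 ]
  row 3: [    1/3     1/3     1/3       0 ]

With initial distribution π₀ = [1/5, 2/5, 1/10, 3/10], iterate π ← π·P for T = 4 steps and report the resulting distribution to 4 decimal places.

t=0: π = [0.2000, 0.4000, 0.1000, 0.3000]
t=1: π = [0.2000, 0.3167, 0.2333, 0.2500]
t=2: π = [0.2139, 0.2944, 0.2472, 0.2444]
t=3: π = [0.2130, 0.2921, 0.2486, 0.2463]
t=4: π = [0.2137, 0.2919, 0.2492, 0.2453]

π = [0.2137, 0.2919, 0.2492, 0.2453]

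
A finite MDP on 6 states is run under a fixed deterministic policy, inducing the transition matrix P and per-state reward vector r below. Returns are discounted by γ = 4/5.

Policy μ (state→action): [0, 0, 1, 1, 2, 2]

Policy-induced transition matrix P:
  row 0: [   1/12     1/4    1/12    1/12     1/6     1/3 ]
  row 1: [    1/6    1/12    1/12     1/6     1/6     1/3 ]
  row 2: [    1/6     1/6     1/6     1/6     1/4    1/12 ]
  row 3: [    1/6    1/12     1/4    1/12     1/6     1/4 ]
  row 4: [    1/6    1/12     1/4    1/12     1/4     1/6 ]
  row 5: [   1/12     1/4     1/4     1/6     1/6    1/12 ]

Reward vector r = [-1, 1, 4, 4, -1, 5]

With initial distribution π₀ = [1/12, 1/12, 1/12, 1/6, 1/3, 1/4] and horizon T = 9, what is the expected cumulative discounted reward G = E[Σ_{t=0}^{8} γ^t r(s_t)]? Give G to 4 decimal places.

G = 8.7031

t=0: π = [0.0833, 0.0833, 0.0833, 0.1667, 0.3333, 0.2500], E[r] = 1.9167, γ^t·E[r] = 1.916667, running G = 1.916667
t=1: π = [0.1389, 0.1458, 0.2153, 0.1181, 0.2014, 0.1806], E[r] = 2.0417, γ^t·E[r] = 1.633333, running G = 3.550000
t=2: π = [0.1400, 0.1545, 0.1846, 0.1285, 0.2014, 0.1910], E[r] = 2.0203, γ^t·E[r] = 1.292963, running G = 4.842963
t=3: π = [0.1391, 0.1539, 0.1855, 0.1275, 0.1988, 0.1952], E[r] = 2.0439, γ^t·E[r] = 1.046494, running G = 5.889457
t=4: π = [0.1388, 0.1545, 0.1857, 0.1279, 0.1987, 0.1944], E[r] = 2.0433, γ^t·E[r] = 0.836955, running G = 6.726412
t=5: π = [0.1389, 0.1543, 0.1856, 0.1279, 0.1987, 0.1945], E[r] = 2.0435, γ^t·E[r] = 0.669615, running G = 7.396026
t=6: π = [0.1389, 0.1544, 0.1857, 0.1279, 0.1987, 0.1945], E[r] = 2.0435, γ^t·E[r] = 0.535695, running G = 7.931721
t=7: π = [0.1389, 0.1544, 0.1857, 0.1279, 0.1987, 0.1945], E[r] = 2.0435, γ^t·E[r] = 0.428555, running G = 8.360275
t=8: π = [0.1389, 0.1544, 0.1857, 0.1279, 0.1987, 0.1945], E[r] = 2.0435, γ^t·E[r] = 0.342844, running G = 8.703119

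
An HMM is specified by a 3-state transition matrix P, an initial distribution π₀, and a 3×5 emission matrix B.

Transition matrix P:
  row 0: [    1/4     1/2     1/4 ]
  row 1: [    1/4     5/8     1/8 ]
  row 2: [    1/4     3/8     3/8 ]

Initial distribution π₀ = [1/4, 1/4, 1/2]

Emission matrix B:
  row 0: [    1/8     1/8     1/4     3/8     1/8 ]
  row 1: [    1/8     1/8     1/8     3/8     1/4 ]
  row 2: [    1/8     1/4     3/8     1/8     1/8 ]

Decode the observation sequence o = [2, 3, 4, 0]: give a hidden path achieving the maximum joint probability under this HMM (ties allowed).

path = [2, 1, 1, 1]

t=0: δ = [6.250e-02, 3.125e-02, 1.875e-01]  (obs o_0=2)
t=1: δ = [1.758e-02, 2.637e-02, 8.789e-03]  ψ = [2, 2, 2]  (obs o_1=3)
t=2: δ = [8.240e-04, 4.120e-03, 5.493e-04]  ψ = [1, 1, 0]  (obs o_2=4)
t=3: δ = [1.287e-04, 3.219e-04, 6.437e-05]  ψ = [1, 1, 1]  (obs o_3=0)
backtrack: best end state = 1; path = [2, 1, 1, 1]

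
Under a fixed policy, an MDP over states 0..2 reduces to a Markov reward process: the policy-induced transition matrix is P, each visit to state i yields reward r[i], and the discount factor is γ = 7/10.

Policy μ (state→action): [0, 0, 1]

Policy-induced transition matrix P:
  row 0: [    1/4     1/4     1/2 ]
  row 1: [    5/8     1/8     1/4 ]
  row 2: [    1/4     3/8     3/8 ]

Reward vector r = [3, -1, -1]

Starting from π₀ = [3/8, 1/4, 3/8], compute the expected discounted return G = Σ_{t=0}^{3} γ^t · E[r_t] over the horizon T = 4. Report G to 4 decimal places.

t=0: π = [0.3750, 0.2500, 0.3750], E[r] = 0.5000, γ^t·E[r] = 0.500000, running G = 0.500000
t=1: π = [0.3438, 0.2656, 0.3906], E[r] = 0.3750, γ^t·E[r] = 0.262500, running G = 0.762500
t=2: π = [0.3496, 0.2656, 0.3848], E[r] = 0.3984, γ^t·E[r] = 0.195234, running G = 0.957734
t=3: π = [0.3496, 0.2649, 0.3855], E[r] = 0.3984, γ^t·E[r] = 0.136664, running G = 1.094398

G = 1.0944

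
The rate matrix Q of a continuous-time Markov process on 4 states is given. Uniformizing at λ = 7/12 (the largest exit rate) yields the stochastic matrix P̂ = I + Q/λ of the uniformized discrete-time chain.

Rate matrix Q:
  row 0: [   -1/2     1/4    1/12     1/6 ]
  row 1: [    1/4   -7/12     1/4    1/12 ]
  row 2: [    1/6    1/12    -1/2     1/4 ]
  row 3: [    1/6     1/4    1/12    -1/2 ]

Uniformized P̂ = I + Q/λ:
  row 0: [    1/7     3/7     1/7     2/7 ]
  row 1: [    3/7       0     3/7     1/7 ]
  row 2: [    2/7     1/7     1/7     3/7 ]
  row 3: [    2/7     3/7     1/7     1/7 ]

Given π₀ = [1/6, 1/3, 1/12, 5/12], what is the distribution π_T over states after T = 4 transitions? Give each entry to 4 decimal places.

t=0: π = [0.1667, 0.3333, 0.0833, 0.4167]
t=1: π = [0.3095, 0.2619, 0.2381, 0.1905]
t=2: π = [0.2789, 0.2483, 0.2177, 0.2551]
t=3: π = [0.2813, 0.2600, 0.2138, 0.2449]
t=4: π = [0.2827, 0.2561, 0.2171, 0.2441]

π = [0.2827, 0.2561, 0.2171, 0.2441]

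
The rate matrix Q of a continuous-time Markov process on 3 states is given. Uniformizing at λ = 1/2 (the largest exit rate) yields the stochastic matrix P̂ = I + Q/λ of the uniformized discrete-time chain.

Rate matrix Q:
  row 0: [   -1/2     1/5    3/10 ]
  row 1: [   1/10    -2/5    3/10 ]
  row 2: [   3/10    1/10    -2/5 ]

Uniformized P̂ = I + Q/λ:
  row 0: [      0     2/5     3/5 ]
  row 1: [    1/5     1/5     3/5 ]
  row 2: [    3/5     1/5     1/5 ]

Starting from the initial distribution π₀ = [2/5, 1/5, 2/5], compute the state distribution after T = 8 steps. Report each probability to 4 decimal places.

t=0: π = [0.4000, 0.2000, 0.4000]
t=1: π = [0.2800, 0.2800, 0.4400]
t=2: π = [0.3200, 0.2560, 0.4240]
t=3: π = [0.3056, 0.2640, 0.4304]
t=4: π = [0.3110, 0.2611, 0.4278]
t=5: π = [0.3089, 0.2622, 0.4289]
t=6: π = [0.3098, 0.2618, 0.4285]
t=7: π = [0.3094, 0.2620, 0.4286]
t=8: π = [0.3096, 0.2619, 0.4286]

π = [0.3096, 0.2619, 0.4286]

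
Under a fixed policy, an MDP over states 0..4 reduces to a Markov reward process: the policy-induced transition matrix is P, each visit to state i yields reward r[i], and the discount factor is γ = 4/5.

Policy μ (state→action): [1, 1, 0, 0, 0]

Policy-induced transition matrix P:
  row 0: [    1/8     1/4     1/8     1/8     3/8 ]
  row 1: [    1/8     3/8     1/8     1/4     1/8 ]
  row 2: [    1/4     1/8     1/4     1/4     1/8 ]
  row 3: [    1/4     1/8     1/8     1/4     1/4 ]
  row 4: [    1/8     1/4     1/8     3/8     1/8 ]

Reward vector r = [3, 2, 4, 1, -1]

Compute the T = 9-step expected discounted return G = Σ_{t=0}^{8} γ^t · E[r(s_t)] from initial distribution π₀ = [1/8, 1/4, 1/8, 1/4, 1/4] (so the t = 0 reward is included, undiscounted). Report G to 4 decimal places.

G = 6.7361

t=0: π = [0.1250, 0.2500, 0.1250, 0.2500, 0.2500], E[r] = 1.3750, γ^t·E[r] = 1.375000, running G = 1.375000
t=1: π = [0.1719, 0.2344, 0.1406, 0.2656, 0.1875], E[r] = 1.6250, γ^t·E[r] = 1.300000, running G = 2.675000
t=2: π = [0.1758, 0.2285, 0.1426, 0.2520, 0.2012], E[r] = 1.6055, γ^t·E[r] = 1.027500, running G = 3.702500
t=3: π = [0.1743, 0.2292, 0.1428, 0.2532, 0.2004], E[r] = 1.6055, γ^t·E[r] = 0.822000, running G = 4.524500
t=4: π = [0.1745, 0.2292, 0.1429, 0.2533, 0.2002], E[r] = 1.6063, γ^t·E[r] = 0.657925, running G = 5.182425
t=5: π = [0.1745, 0.2291, 0.1429, 0.2532, 0.2003], E[r] = 1.6062, γ^t·E[r] = 0.526308, running G = 5.708733
t=6: π = [0.1745, 0.2291, 0.1429, 0.2532, 0.2003], E[r] = 1.6062, γ^t·E[r] = 0.421045, running G = 6.129778
t=7: π = [0.1745, 0.2291, 0.1429, 0.2532, 0.2003], E[r] = 1.6062, γ^t·E[r] = 0.336837, running G = 6.466615
t=8: π = [0.1745, 0.2291, 0.1429, 0.2532, 0.2003], E[r] = 1.6062, γ^t·E[r] = 0.269469, running G = 6.736084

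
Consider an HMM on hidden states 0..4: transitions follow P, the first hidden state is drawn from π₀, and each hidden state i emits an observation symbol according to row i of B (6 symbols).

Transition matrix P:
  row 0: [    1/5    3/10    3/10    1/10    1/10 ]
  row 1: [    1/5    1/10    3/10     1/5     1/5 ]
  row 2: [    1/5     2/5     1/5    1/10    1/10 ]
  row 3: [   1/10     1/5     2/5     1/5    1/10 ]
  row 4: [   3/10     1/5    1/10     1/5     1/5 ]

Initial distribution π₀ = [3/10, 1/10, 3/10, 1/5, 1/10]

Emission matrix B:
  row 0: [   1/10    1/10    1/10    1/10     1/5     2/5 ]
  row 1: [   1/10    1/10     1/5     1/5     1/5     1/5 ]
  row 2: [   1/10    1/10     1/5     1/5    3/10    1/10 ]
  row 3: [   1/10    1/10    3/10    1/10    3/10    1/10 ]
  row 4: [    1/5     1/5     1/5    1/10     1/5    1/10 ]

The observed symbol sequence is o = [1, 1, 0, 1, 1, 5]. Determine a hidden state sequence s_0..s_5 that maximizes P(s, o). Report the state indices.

t=0: δ = [3.000e-02, 1.000e-02, 3.000e-02, 2.000e-02, 2.000e-02]  (obs o_0=1)
t=1: δ = [6.000e-04, 1.200e-03, 9.000e-04, 4.000e-04, 8.000e-04]  ψ = [0, 2, 0, 3, 4]  (obs o_1=1)
t=2: δ = [2.400e-05, 3.600e-05, 3.600e-05, 2.400e-05, 4.800e-05]  ψ = [1, 2, 1, 1, 1]  (obs o_2=0)
t=3: δ = [1.440e-06, 1.440e-06, 1.080e-06, 9.600e-07, 1.920e-06]  ψ = [4, 2, 1, 4, 4]  (obs o_3=1)
t=4: δ = [5.760e-08, 4.320e-08, 4.320e-08, 3.840e-08, 7.680e-08]  ψ = [4, 0, 0, 4, 4]  (obs o_4=1)
t=5: δ = [9.216e-09, 3.456e-09, 1.728e-09, 1.536e-09, 1.536e-09]  ψ = [4, 0, 0, 4, 4]  (obs o_5=5)
backtrack: best end state = 0; path = [2, 1, 4, 4, 4, 0]

path = [2, 1, 4, 4, 4, 0]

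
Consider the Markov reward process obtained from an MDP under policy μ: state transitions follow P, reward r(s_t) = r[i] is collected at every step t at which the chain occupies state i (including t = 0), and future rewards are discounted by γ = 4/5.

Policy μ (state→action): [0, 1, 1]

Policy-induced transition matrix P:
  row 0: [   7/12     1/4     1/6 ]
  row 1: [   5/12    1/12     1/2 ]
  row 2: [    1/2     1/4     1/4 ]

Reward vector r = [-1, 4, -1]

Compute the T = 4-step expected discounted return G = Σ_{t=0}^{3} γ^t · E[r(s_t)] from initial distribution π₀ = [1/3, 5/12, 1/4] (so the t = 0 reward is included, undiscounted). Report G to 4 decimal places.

t=0: π = [0.3333, 0.4167, 0.2500], E[r] = 1.0833, γ^t·E[r] = 1.083333, running G = 1.083333
t=1: π = [0.4931, 0.1806, 0.3264], E[r] = -0.0972, γ^t·E[r] = -0.077778, running G = 1.005556
t=2: π = [0.5260, 0.2199, 0.2541], E[r] = 0.0995, γ^t·E[r] = 0.063704, running G = 1.069259
t=3: π = [0.5255, 0.2133, 0.2611], E[r] = 0.0667, γ^t·E[r] = 0.034173, running G = 1.103432

G = 1.1034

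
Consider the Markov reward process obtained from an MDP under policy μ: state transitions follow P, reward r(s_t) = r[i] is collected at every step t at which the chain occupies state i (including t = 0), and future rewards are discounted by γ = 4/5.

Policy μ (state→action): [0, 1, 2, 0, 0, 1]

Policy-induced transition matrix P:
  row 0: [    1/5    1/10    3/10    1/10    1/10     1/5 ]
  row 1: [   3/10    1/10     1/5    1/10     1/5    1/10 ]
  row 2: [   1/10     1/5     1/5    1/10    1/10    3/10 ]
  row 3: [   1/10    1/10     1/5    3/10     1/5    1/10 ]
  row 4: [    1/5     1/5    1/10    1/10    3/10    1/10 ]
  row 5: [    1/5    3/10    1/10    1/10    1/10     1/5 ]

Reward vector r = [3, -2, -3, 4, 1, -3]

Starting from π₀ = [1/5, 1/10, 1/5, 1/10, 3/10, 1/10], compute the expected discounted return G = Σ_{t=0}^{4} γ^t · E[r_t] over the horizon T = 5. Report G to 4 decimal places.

G = -0.2436

t=0: π = [0.2000, 0.1000, 0.2000, 0.1000, 0.3000, 0.1000], E[r] = 0.2000, γ^t·E[r] = 0.200000, running G = 0.200000
t=1: π = [0.1800, 0.1700, 0.1800, 0.1200, 0.1800, 0.1700], E[r] = -0.1900, γ^t·E[r] = -0.152000, running G = 0.048000
t=2: π = [0.1870, 0.1700, 0.1830, 0.1240, 0.1650, 0.1710], E[r] = -0.1800, γ^t·E[r] = -0.115200, running G = -0.067200
t=3: π = [0.1863, 0.1690, 0.1851, 0.1248, 0.1624, 0.1724], E[r] = -0.1900, γ^t·E[r] = -0.097280, running G = -0.164480
t=4: π = [0.1859, 0.1692, 0.1852, 0.1250, 0.1619, 0.1729], E[r] = -0.1932, γ^t·E[r] = -0.079114, running G = -0.243594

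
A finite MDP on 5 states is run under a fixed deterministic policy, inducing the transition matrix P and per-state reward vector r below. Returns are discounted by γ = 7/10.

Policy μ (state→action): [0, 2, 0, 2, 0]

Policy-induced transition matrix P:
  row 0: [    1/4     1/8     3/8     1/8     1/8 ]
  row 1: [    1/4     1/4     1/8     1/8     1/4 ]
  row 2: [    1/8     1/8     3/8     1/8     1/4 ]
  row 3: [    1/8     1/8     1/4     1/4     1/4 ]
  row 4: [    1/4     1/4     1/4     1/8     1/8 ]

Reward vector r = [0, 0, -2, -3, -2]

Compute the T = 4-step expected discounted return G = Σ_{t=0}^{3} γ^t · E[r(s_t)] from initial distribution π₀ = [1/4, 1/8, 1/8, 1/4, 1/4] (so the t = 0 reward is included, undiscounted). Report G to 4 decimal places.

G = -3.6604

t=0: π = [0.2500, 0.1250, 0.1250, 0.2500, 0.2500], E[r] = -1.5000, γ^t·E[r] = -1.500000, running G = -1.500000
t=1: π = [0.2031, 0.1719, 0.2813, 0.1563, 0.1875], E[r] = -1.4063, γ^t·E[r] = -0.984375, running G = -2.484375
t=2: π = [0.1953, 0.1699, 0.2891, 0.1445, 0.2012], E[r] = -1.4141, γ^t·E[r] = -0.692891, running G = -3.177266
t=3: π = [0.1958, 0.1714, 0.2893, 0.1431, 0.2004], E[r] = -1.4087, γ^t·E[r] = -0.483181, running G = -3.660447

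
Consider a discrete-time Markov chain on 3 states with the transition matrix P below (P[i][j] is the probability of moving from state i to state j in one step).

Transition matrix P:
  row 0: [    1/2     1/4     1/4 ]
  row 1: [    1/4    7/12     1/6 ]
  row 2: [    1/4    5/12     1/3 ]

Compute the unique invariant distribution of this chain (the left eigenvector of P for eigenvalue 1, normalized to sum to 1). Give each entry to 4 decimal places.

Balance equations π_j = Σ_i π_i·P[i][j]:
  π_0 = 1/2·π_0 + 1/4·π_1 + 1/4·π_2
  π_1 = 1/4·π_0 + 7/12·π_1 + 5/12·π_2
  normalize: π_0 + π_1 + π_2 = 1
Solving the linear system gives exactly π = [1/3, 13/30, 7/30].

π = [0.3333, 0.4333, 0.2333]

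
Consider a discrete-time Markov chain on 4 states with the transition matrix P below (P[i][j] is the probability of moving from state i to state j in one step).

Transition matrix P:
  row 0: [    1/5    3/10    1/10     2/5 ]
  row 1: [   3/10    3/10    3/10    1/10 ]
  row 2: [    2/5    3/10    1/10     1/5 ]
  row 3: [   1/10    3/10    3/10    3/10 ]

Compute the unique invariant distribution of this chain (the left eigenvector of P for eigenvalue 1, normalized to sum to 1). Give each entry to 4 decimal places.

π = [0.2474, 0.3000, 0.2088, 0.2439]

Balance equations π_j = Σ_i π_i·P[i][j]:
  π_0 = 1/5·π_0 + 3/10·π_1 + 2/5·π_2 + 1/10·π_3
  π_1 = 3/10·π_0 + 3/10·π_1 + 3/10·π_2 + 3/10·π_3
  π_2 = 1/10·π_0 + 3/10·π_1 + 1/10·π_2 + 3/10·π_3
  normalize: π_0 + π_1 + π_2 + π_3 = 1
Solving the linear system gives exactly π = [47/190, 3/10, 119/570, 139/570].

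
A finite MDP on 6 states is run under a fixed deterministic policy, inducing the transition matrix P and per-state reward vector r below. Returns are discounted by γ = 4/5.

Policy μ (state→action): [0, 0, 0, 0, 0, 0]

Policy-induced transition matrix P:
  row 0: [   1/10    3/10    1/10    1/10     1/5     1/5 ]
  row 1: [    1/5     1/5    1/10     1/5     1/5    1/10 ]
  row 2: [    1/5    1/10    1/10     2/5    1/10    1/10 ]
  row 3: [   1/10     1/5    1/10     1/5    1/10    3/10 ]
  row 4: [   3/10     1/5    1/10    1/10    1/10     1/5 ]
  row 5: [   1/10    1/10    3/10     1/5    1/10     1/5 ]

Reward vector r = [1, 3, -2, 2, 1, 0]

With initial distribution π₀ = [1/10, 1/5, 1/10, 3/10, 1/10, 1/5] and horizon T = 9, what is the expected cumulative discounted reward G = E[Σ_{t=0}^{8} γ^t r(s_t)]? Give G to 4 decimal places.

G = 4.3842

t=0: π = [0.1000, 0.2000, 0.1000, 0.3000, 0.1000, 0.2000], E[r] = 1.2000, γ^t·E[r] = 1.200000, running G = 1.200000
t=1: π = [0.1500, 0.1800, 0.1400, 0.2000, 0.1300, 0.2000], E[r] = 0.9400, γ^t·E[r] = 0.752000, running G = 1.952000
t=2: π = [0.1580, 0.1810, 0.1400, 0.2000, 0.1330, 0.1880], E[r] = 0.9540, γ^t·E[r] = 0.610560, running G = 2.562560
t=3: π = [0.1587, 0.1830, 0.1376, 0.1989, 0.1339, 0.1879], E[r] = 0.9642, γ^t·E[r] = 0.493670, running G = 3.056230
t=4: π = [0.1588, 0.1833, 0.1376, 0.1983, 0.1342, 0.1878], E[r] = 0.9643, γ^t·E[r] = 0.394990, running G = 3.451220
t=5: π = [0.1589, 0.1833, 0.1376, 0.1982, 0.1342, 0.1877], E[r] = 0.9645, γ^t·E[r] = 0.316037, running G = 3.767257
t=6: π = [0.1589, 0.1834, 0.1375, 0.1982, 0.1342, 0.1877], E[r] = 0.9646, γ^t·E[r] = 0.252851, running G = 4.020108
t=7: π = [0.1589, 0.1834, 0.1375, 0.1982, 0.1342, 0.1877], E[r] = 0.9646, γ^t·E[r] = 0.202282, running G = 4.222390
t=8: π = [0.1589, 0.1834, 0.1375, 0.1982, 0.1342, 0.1877], E[r] = 0.9646, γ^t·E[r] = 0.161826, running G = 4.384216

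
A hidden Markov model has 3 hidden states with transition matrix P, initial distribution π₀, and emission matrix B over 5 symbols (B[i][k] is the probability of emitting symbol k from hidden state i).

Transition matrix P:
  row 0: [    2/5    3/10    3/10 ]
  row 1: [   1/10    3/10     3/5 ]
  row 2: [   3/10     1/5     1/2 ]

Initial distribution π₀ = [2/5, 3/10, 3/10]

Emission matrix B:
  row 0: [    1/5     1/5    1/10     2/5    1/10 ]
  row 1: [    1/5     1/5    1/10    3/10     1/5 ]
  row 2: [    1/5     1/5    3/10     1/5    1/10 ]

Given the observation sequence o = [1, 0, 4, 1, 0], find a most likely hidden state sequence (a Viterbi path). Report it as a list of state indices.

t=0: δ = [8.000e-02, 6.000e-02, 6.000e-02]  (obs o_0=1)
t=1: δ = [6.400e-03, 4.800e-03, 7.200e-03]  ψ = [0, 0, 1]  (obs o_1=0)
t=2: δ = [2.560e-04, 3.840e-04, 3.600e-04]  ψ = [0, 0, 2]  (obs o_2=4)
t=3: δ = [2.160e-05, 2.304e-05, 4.608e-05]  ψ = [2, 1, 1]  (obs o_3=1)
t=4: δ = [2.765e-06, 1.843e-06, 4.608e-06]  ψ = [2, 2, 2]  (obs o_4=0)
backtrack: best end state = 2; path = [0, 0, 1, 2, 2]

path = [0, 0, 1, 2, 2]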